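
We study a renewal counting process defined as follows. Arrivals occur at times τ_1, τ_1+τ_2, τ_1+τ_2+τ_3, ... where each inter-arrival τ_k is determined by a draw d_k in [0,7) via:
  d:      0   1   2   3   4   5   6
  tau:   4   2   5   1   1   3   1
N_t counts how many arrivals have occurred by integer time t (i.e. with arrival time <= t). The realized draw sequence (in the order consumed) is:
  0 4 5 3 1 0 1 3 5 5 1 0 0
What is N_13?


5

draw d_1=0: τ_1=4, arrival time A_1=4
draw d_2=4: τ_2=1, arrival time A_2=5
draw d_3=5: τ_3=3, arrival time A_3=8
draw d_4=3: τ_4=1, arrival time A_4=9
draw d_5=1: τ_5=2, arrival time A_5=11
draw d_6=0: τ_6=4, arrival time A_6=15
draw d_7=1: τ_7=2, arrival time A_7=17
draw d_8=3: τ_8=1, arrival time A_8=18
draw d_9=5: τ_9=3, arrival time A_9=21
draw d_10=5: τ_10=3, arrival time A_10=24
draw d_11=1: τ_11=2, arrival time A_11=26
draw d_12=0: τ_12=4, arrival time A_12=30
draw d_13=0: τ_13=4, arrival time A_13=34
N_t over t=0..13: 0:0 1:0 2:0 3:0 4:1 5:2 6:2 7:2 8:3 9:4 10:4 11:5 12:5 13:5


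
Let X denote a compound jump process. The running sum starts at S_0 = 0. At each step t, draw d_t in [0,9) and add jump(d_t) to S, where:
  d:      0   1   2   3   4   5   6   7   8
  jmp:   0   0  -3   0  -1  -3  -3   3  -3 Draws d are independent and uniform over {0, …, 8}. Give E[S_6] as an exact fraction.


-20/3

Outcome values over d=0..8: [0, 0, -3, 0, -1, -3, -3, 3, -3]
Σy = -10, Σy² = 46, M = 9
μ = -10/9 = -10/9,  σ² = 46/9 − (-10/9)² = 314/81
E[S_6] = 0 + 6·(-10/9) = -20/3


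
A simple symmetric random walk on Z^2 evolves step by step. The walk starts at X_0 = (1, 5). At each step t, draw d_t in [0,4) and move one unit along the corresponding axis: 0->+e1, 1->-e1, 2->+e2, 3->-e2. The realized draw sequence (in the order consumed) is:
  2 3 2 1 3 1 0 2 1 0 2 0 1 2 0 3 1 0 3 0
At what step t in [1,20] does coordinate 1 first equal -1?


t=0: X=(1, 5), d=2 → +e2, X_1=(1, 6)
t=1: X=(1, 6), d=3 → -e2, X_2=(1, 5)
t=2: X=(1, 5), d=2 → +e2, X_3=(1, 6)
t=3: X=(1, 6), d=1 → -e1, X_4=(0, 6)
t=4: X=(0, 6), d=3 → -e2, X_5=(0, 5)
t=5: X=(0, 5), d=1 → -e1, X_6=(-1, 5)
t=6: X=(-1, 5), d=0 → +e1, X_7=(0, 5)
t=7: X=(0, 5), d=2 → +e2, X_8=(0, 6)
t=8: X=(0, 6), d=1 → -e1, X_9=(-1, 6)
t=9: X=(-1, 6), d=0 → +e1, X_10=(0, 6)
t=10: X=(0, 6), d=2 → +e2, X_11=(0, 7)
t=11: X=(0, 7), d=0 → +e1, X_12=(1, 7)
t=12: X=(1, 7), d=1 → -e1, X_13=(0, 7)
t=13: X=(0, 7), d=2 → +e2, X_14=(0, 8)
t=14: X=(0, 8), d=0 → +e1, X_15=(1, 8)
t=15: X=(1, 8), d=3 → -e2, X_16=(1, 7)
t=16: X=(1, 7), d=1 → -e1, X_17=(0, 7)
t=17: X=(0, 7), d=0 → +e1, X_18=(1, 7)
t=18: X=(1, 7), d=3 → -e2, X_19=(1, 6)
t=19: X=(1, 6), d=0 → +e1, X_20=(2, 6)

6


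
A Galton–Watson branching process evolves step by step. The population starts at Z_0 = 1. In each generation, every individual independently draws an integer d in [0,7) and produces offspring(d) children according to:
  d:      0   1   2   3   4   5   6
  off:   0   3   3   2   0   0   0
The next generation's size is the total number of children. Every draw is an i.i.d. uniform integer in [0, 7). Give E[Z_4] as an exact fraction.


4096/2401

Outcome values over d=0..6: [0, 3, 3, 2, 0, 0, 0]
Σy = 8, Σy² = 22, M = 7
μ = 8/7 = 8/7,  σ² = 22/7 − (8/7)² = 90/49
E[Z_0] = 1
E[Z_1] = 8/7·E[Z_0] = 8/7
E[Z_2] = 8/7·E[Z_1] = 64/49
E[Z_3] = 8/7·E[Z_2] = 512/343
E[Z_4] = 8/7·E[Z_3] = 4096/2401


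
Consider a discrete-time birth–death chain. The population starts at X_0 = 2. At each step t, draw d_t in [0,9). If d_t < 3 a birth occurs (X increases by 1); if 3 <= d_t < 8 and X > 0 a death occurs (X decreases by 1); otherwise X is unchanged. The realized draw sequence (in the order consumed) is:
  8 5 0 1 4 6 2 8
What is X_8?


2

t=0: X=2, d=8 → hold, X_1=2
t=1: X=2, d=5 → death, X_2=1
t=2: X=1, d=0 → birth, X_3=2
t=3: X=2, d=1 → birth, X_4=3
t=4: X=3, d=4 → death, X_5=2
t=5: X=2, d=6 → death, X_6=1
t=6: X=1, d=2 → birth, X_7=2
t=7: X=2, d=8 → hold, X_8=2


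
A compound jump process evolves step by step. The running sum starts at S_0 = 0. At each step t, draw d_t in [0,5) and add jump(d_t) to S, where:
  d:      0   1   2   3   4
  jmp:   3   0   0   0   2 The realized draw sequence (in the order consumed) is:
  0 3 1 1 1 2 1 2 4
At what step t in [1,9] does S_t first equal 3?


t=0: S=0, d=0, jump=3, S_1=3
t=1: S=3, d=3, jump=0, S_2=3
t=2: S=3, d=1, jump=0, S_3=3
t=3: S=3, d=1, jump=0, S_4=3
t=4: S=3, d=1, jump=0, S_5=3
t=5: S=3, d=2, jump=0, S_6=3
t=6: S=3, d=1, jump=0, S_7=3
t=7: S=3, d=2, jump=0, S_8=3
t=8: S=3, d=4, jump=2, S_9=5

1


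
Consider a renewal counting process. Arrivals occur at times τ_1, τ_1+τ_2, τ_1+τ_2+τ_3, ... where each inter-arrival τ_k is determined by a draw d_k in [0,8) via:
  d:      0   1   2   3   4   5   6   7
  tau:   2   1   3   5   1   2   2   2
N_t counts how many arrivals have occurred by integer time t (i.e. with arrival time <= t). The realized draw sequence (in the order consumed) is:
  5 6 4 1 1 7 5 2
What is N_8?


draw d_1=5: τ_1=2, arrival time A_1=2
draw d_2=6: τ_2=2, arrival time A_2=4
draw d_3=4: τ_3=1, arrival time A_3=5
draw d_4=1: τ_4=1, arrival time A_4=6
draw d_5=1: τ_5=1, arrival time A_5=7
draw d_6=7: τ_6=2, arrival time A_6=9
draw d_7=5: τ_7=2, arrival time A_7=11
draw d_8=2: τ_8=3, arrival time A_8=14
N_t over t=0..8: 0:0 1:0 2:1 3:1 4:2 5:3 6:4 7:5 8:5

5


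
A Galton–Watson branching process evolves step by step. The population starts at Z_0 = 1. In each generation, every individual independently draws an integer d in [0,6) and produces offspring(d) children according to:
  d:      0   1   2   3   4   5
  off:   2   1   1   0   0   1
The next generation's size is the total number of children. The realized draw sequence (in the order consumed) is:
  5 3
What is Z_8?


gen 0: Z_0=1, draws=[5], offspring=[1], Z_1=1
gen 1: Z_1=1, draws=[3], offspring=[0], Z_2=0
gen 2: Z_2=0, draws=[], offspring=[], Z_3=0
gen 3: Z_3=0, draws=[], offspring=[], Z_4=0
gen 4: Z_4=0, draws=[], offspring=[], Z_5=0
gen 5: Z_5=0, draws=[], offspring=[], Z_6=0
gen 6: Z_6=0, draws=[], offspring=[], Z_7=0
gen 7: Z_7=0, draws=[], offspring=[], Z_8=0

0


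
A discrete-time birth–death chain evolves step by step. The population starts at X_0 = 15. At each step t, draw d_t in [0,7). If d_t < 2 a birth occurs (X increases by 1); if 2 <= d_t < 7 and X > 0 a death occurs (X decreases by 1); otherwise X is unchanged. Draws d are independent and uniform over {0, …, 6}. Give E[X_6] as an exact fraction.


87/7

X can drop by at most 1 per step and X_0 = 15 > T = 6, so X_t >= 15 − t >= 9 > 0 for every t <= 6: the floor at 0 (the 'and X > 0' condition) never binds. Hence X_6 = X_0 + Σ_{t<6} Y_t with i.i.d. increments Y_t = y(d_t) ∈ {+1, −1, 0}.
Outcome values over d=0..6: [1, 1, -1, -1, -1, -1, -1]
Σy = -3, Σy² = 7, M = 7
μ = -3/7 = -3/7,  σ² = 7/7 − (-3/7)² = 40/49
E[X_6] = 15 + 6·(-3/7) = 87/7


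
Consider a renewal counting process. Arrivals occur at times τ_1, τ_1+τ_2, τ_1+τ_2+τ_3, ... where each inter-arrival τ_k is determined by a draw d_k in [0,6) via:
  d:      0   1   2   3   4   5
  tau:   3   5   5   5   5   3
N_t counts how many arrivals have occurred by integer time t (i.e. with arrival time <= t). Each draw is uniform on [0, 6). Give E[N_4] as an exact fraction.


1/3

Inter-arrival values over d=0..5: [3, 5, 5, 5, 5, 3]
Each d has probability 1/6, so the pmf of τ is: f(3) = 1/3, f(5) = 2/3
Renewal equation for m(n) = E[N_n]: condition on τ_1 = k (if k <= n, one arrival plus a fresh copy on the remaining n−k steps): m(n) = F(n) + Σ_{k<=n} f(k)·m(n−k), where F(n) = P(τ <= n) and m(0) = 0
m(1) = F(1) = 0
m(2) = F(2) = 0
m(3) = F(3) = 1/3
m(4) = F(4) = 1/3
E[N_4] = m(4) = 1/3


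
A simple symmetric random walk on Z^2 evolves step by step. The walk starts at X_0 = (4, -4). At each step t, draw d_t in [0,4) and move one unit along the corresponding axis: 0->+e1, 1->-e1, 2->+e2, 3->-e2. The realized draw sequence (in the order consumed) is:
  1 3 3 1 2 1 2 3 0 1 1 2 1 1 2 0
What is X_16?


(-1, -3)

t=0: X=(4, -4), d=1 → -e1, X_1=(3, -4)
t=1: X=(3, -4), d=3 → -e2, X_2=(3, -5)
t=2: X=(3, -5), d=3 → -e2, X_3=(3, -6)
t=3: X=(3, -6), d=1 → -e1, X_4=(2, -6)
t=4: X=(2, -6), d=2 → +e2, X_5=(2, -5)
t=5: X=(2, -5), d=1 → -e1, X_6=(1, -5)
t=6: X=(1, -5), d=2 → +e2, X_7=(1, -4)
t=7: X=(1, -4), d=3 → -e2, X_8=(1, -5)
t=8: X=(1, -5), d=0 → +e1, X_9=(2, -5)
t=9: X=(2, -5), d=1 → -e1, X_10=(1, -5)
t=10: X=(1, -5), d=1 → -e1, X_11=(0, -5)
t=11: X=(0, -5), d=2 → +e2, X_12=(0, -4)
t=12: X=(0, -4), d=1 → -e1, X_13=(-1, -4)
t=13: X=(-1, -4), d=1 → -e1, X_14=(-2, -4)
t=14: X=(-2, -4), d=2 → +e2, X_15=(-2, -3)
t=15: X=(-2, -3), d=0 → +e1, X_16=(-1, -3)


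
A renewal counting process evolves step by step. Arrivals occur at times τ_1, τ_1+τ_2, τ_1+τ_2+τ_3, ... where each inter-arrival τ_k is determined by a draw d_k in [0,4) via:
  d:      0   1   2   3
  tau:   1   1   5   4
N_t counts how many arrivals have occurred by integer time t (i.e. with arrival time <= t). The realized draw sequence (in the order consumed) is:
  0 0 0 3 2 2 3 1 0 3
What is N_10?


4

draw d_1=0: τ_1=1, arrival time A_1=1
draw d_2=0: τ_2=1, arrival time A_2=2
draw d_3=0: τ_3=1, arrival time A_3=3
draw d_4=3: τ_4=4, arrival time A_4=7
draw d_5=2: τ_5=5, arrival time A_5=12
draw d_6=2: τ_6=5, arrival time A_6=17
draw d_7=3: τ_7=4, arrival time A_7=21
draw d_8=1: τ_8=1, arrival time A_8=22
draw d_9=0: τ_9=1, arrival time A_9=23
draw d_10=3: τ_10=4, arrival time A_10=27
N_t over t=0..10: 0:0 1:1 2:2 3:3 4:3 5:3 6:3 7:4 8:4 9:4 10:4


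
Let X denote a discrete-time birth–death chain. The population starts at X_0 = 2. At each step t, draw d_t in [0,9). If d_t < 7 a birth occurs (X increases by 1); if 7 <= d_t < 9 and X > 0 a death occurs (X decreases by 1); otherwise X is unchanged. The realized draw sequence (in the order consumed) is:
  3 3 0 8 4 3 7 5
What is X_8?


6

t=0: X=2, d=3 → birth, X_1=3
t=1: X=3, d=3 → birth, X_2=4
t=2: X=4, d=0 → birth, X_3=5
t=3: X=5, d=8 → death, X_4=4
t=4: X=4, d=4 → birth, X_5=5
t=5: X=5, d=3 → birth, X_6=6
t=6: X=6, d=7 → death, X_7=5
t=7: X=5, d=5 → birth, X_8=6


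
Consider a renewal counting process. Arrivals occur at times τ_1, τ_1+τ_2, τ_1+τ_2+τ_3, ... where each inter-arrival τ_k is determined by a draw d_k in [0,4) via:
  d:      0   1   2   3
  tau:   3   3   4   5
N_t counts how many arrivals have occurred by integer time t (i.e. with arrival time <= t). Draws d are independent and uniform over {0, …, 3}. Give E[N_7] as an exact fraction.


3/2

Inter-arrival values over d=0..3: [3, 3, 4, 5]
Each d has probability 1/4, so the pmf of τ is: f(3) = 1/2, f(4) = 1/4, f(5) = 1/4
Renewal equation for m(n) = E[N_n]: condition on τ_1 = k (if k <= n, one arrival plus a fresh copy on the remaining n−k steps): m(n) = F(n) + Σ_{k<=n} f(k)·m(n−k), where F(n) = P(τ <= n) and m(0) = 0
m(1) = F(1) = 0
m(2) = F(2) = 0
m(3) = F(3) = 1/2
m(4) = F(4) = 3/4
m(5) = F(5) = 1
m(6) = F(6) + f(3)·m(3) = 1 + 1/2·1/2 = 5/4
m(7) = F(7) + f(3)·m(4) + f(4)·m(3) = 1 + 1/2·3/4 + 1/4·1/2 = 3/2
E[N_7] = m(7) = 3/2


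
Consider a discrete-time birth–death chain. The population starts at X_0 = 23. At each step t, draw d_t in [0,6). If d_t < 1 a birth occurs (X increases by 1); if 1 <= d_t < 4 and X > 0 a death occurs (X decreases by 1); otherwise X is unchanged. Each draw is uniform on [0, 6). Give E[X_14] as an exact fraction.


X can drop by at most 1 per step and X_0 = 23 > T = 14, so X_t >= 23 − t >= 9 > 0 for every t <= 14: the floor at 0 (the 'and X > 0' condition) never binds. Hence X_14 = X_0 + Σ_{t<14} Y_t with i.i.d. increments Y_t = y(d_t) ∈ {+1, −1, 0}.
Outcome values over d=0..5: [1, -1, -1, -1, 0, 0]
Σy = -2, Σy² = 4, M = 6
μ = -2/6 = -1/3,  σ² = 4/6 − (-1/3)² = 5/9
E[X_14] = 23 + 14·(-1/3) = 55/3

55/3


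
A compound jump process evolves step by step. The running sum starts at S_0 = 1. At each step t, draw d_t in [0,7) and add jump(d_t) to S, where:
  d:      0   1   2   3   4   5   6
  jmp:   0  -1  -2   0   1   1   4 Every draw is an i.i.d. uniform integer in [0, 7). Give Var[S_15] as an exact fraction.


2280/49

Outcome values over d=0..6: [0, -1, -2, 0, 1, 1, 4]
Σy = 3, Σy² = 23, M = 7
μ = 3/7 = 3/7,  σ² = 23/7 − (3/7)² = 152/49
Independent increments: Var[S_15] = 15·σ² = 15·(152/49) = 2280/49


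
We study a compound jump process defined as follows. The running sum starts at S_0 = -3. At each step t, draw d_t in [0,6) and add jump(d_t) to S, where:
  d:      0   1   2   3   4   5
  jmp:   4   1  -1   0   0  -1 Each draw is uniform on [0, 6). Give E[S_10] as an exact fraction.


2

Outcome values over d=0..5: [4, 1, -1, 0, 0, -1]
Σy = 3, Σy² = 19, M = 6
μ = 3/6 = 1/2,  σ² = 19/6 − (1/2)² = 35/12
E[S_10] = -3 + 10·(1/2) = 2


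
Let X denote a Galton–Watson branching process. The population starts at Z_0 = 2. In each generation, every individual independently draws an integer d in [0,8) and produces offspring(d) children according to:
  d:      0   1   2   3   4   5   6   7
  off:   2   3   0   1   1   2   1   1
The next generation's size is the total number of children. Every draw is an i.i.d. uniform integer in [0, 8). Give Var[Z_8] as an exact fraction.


Outcome values over d=0..7: [2, 3, 0, 1, 1, 2, 1, 1]
Σy = 11, Σy² = 21, M = 8
μ = 11/8 = 11/8,  σ² = 21/8 − (11/8)² = 47/64
V_0 = 0, E_0 = 2
V_1 = 47/64·E_0 + (11/8)²·V_0 = 47/32;  E_1 = 11/4
V_2 = 47/64·E_1 + (11/8)²·V_1 = 9823/2048;  E_2 = 121/32
V_3 = 47/64·E_2 + (11/8)²·V_2 = 1552551/131072;  E_3 = 1331/256
V_4 = 47/64·E_3 + (11/8)²·V_3 = 219887855/8388608;  E_4 = 14641/2048
V_5 = 47/64·E_4 + (11/8)²·V_4 = 29424998647/536870912;  E_5 = 161051/16384
V_6 = 47/64·E_5 + (11/8)²·V_5 = 3808458837183/34359738368;  E_6 = 1771561/131072
V_7 = 47/64·E_6 + (11/8)²·V_6 = 482650511377991/2199023255552;  E_7 = 19487171/1048576
V_8 = 47/64·E_7 + (11/8)²·V_7 = 60321487179675535/140737488355328;  E_8 = 214358881/8388608

60321487179675535/140737488355328


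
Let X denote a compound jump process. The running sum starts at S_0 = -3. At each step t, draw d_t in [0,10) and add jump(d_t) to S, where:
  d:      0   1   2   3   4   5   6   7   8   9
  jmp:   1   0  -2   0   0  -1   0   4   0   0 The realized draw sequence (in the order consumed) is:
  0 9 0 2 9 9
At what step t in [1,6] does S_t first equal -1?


t=0: S=-3, d=0, jump=1, S_1=-2
t=1: S=-2, d=9, jump=0, S_2=-2
t=2: S=-2, d=0, jump=1, S_3=-1
t=3: S=-1, d=2, jump=-2, S_4=-3
t=4: S=-3, d=9, jump=0, S_5=-3
t=5: S=-3, d=9, jump=0, S_6=-3

3


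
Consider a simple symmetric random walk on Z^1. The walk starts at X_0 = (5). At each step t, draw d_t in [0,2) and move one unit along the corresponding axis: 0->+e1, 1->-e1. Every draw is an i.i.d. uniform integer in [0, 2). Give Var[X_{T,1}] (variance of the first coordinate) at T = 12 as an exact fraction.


Outcome values over d=0..1: [1, -1]
Σy = 0, Σy² = 2, M = 2
μ = 0/2 = 0,  σ² = 2/2 − (0)² = 1
Independent increments: Var[X_12] = 12·σ² = 12·(1) = 12

12


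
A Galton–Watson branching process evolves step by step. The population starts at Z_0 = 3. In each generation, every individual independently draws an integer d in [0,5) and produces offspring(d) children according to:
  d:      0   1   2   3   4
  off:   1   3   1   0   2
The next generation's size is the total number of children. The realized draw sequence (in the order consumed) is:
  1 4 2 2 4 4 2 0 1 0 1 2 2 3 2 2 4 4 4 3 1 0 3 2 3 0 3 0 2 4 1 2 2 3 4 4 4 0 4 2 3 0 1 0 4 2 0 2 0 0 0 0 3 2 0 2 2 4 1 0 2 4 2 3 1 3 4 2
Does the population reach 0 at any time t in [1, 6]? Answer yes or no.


no

gen 0: Z_0=3, draws=[1, 4, 2], offspring=[3, 2, 1], Z_1=6
gen 1: Z_1=6, draws=[2, 4, 4, 2, 0, 1], offspring=[1, 2, 2, 1, 1, 3], Z_2=10
gen 2: Z_2=10, draws=[0, 1, 2, 2, 3, 2, 2, 4, 4, 4], offspring=[1, 3, 1, 1, 0, 1, 1, 2, 2, 2], Z_3=14
gen 3: Z_3=14, draws=[3, 1, 0, 3, 2, 3, 0, 3, 0, 2, 4, 1, 2, 2], offspring=[0, 3, 1, 0, 1, 0, 1, 0, 1, 1, 2, 3, 1, 1], Z_4=15
gen 4: Z_4=15, draws=[3, 4, 4, 4, 0, 4, 2, 3, 0, 1, 0, 4, 2, 0, 2], offspring=[0, 2, 2, 2, 1, 2, 1, 0, 1, 3, 1, 2, 1, 1, 1], Z_5=20
gen 5: Z_5=20, draws=[0, 0, 0, 0, 3, 2, 0, 2, 2, 4, 1, 0, 2, 4, 2, 3, 1, 3, 4, 2], offspring=[1, 1, 1, 1, 0, 1, 1, 1, 1, 2, 3, 1, 1, 2, 1, 0, 3, 0, 2, 1], Z_6=24


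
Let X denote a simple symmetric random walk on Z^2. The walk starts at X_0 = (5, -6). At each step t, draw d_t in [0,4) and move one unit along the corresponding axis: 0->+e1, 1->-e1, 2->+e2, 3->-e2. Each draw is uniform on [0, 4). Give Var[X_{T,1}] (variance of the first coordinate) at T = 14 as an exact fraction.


Outcome values over d=0..3: [1, -1, 0, 0]
Σy = 0, Σy² = 2, M = 4
μ = 0/4 = 0,  σ² = 2/4 − (0)² = 1/2
Independent increments: Var[X_14] = 14·σ² = 14·(1/2) = 7

7


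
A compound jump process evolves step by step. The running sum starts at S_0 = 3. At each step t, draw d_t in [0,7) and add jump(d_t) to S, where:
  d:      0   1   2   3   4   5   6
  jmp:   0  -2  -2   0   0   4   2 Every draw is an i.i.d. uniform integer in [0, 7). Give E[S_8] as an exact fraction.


37/7

Outcome values over d=0..6: [0, -2, -2, 0, 0, 4, 2]
Σy = 2, Σy² = 28, M = 7
μ = 2/7 = 2/7,  σ² = 28/7 − (2/7)² = 192/49
E[S_8] = 3 + 8·(2/7) = 37/7


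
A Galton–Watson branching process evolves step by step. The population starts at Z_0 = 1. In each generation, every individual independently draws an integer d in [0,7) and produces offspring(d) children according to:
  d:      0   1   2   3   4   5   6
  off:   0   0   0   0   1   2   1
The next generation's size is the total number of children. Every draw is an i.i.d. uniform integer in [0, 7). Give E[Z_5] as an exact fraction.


Outcome values over d=0..6: [0, 0, 0, 0, 1, 2, 1]
Σy = 4, Σy² = 6, M = 7
μ = 4/7 = 4/7,  σ² = 6/7 − (4/7)² = 26/49
E[Z_0] = 1
E[Z_1] = 4/7·E[Z_0] = 4/7
E[Z_2] = 4/7·E[Z_1] = 16/49
E[Z_3] = 4/7·E[Z_2] = 64/343
E[Z_4] = 4/7·E[Z_3] = 256/2401
E[Z_5] = 4/7·E[Z_4] = 1024/16807

1024/16807


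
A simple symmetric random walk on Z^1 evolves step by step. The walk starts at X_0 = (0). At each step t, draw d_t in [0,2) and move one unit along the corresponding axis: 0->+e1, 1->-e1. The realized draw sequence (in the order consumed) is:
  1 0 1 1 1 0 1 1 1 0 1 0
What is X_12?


t=0: X=(0), d=1 → -e1, X_1=(-1)
t=1: X=(-1), d=0 → +e1, X_2=(0)
t=2: X=(0), d=1 → -e1, X_3=(-1)
t=3: X=(-1), d=1 → -e1, X_4=(-2)
t=4: X=(-2), d=1 → -e1, X_5=(-3)
t=5: X=(-3), d=0 → +e1, X_6=(-2)
t=6: X=(-2), d=1 → -e1, X_7=(-3)
t=7: X=(-3), d=1 → -e1, X_8=(-4)
t=8: X=(-4), d=1 → -e1, X_9=(-5)
t=9: X=(-5), d=0 → +e1, X_10=(-4)
t=10: X=(-4), d=1 → -e1, X_11=(-5)
t=11: X=(-5), d=0 → +e1, X_12=(-4)

(-4)


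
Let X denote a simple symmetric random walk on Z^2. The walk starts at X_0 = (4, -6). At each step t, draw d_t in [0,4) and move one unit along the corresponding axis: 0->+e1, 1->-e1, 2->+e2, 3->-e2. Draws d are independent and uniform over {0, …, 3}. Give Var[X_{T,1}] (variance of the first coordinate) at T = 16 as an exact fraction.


8

Outcome values over d=0..3: [1, -1, 0, 0]
Σy = 0, Σy² = 2, M = 4
μ = 0/4 = 0,  σ² = 2/4 − (0)² = 1/2
Independent increments: Var[X_16] = 16·σ² = 16·(1/2) = 8


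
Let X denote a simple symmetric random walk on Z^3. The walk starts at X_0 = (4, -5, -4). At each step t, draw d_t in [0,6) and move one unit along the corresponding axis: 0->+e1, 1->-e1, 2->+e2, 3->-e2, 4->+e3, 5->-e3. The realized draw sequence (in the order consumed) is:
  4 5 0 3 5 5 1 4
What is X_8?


(4, -6, -5)

t=0: X=(4, -5, -4), d=4 → +e3, X_1=(4, -5, -3)
t=1: X=(4, -5, -3), d=5 → -e3, X_2=(4, -5, -4)
t=2: X=(4, -5, -4), d=0 → +e1, X_3=(5, -5, -4)
t=3: X=(5, -5, -4), d=3 → -e2, X_4=(5, -6, -4)
t=4: X=(5, -6, -4), d=5 → -e3, X_5=(5, -6, -5)
t=5: X=(5, -6, -5), d=5 → -e3, X_6=(5, -6, -6)
t=6: X=(5, -6, -6), d=1 → -e1, X_7=(4, -6, -6)
t=7: X=(4, -6, -6), d=4 → +e3, X_8=(4, -6, -5)


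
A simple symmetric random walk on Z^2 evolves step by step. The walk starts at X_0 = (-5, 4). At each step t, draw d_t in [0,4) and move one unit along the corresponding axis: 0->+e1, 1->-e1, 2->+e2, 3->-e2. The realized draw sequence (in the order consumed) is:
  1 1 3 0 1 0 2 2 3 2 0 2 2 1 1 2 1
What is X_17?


t=0: X=(-5, 4), d=1 → -e1, X_1=(-6, 4)
t=1: X=(-6, 4), d=1 → -e1, X_2=(-7, 4)
t=2: X=(-7, 4), d=3 → -e2, X_3=(-7, 3)
t=3: X=(-7, 3), d=0 → +e1, X_4=(-6, 3)
t=4: X=(-6, 3), d=1 → -e1, X_5=(-7, 3)
t=5: X=(-7, 3), d=0 → +e1, X_6=(-6, 3)
t=6: X=(-6, 3), d=2 → +e2, X_7=(-6, 4)
t=7: X=(-6, 4), d=2 → +e2, X_8=(-6, 5)
t=8: X=(-6, 5), d=3 → -e2, X_9=(-6, 4)
t=9: X=(-6, 4), d=2 → +e2, X_10=(-6, 5)
t=10: X=(-6, 5), d=0 → +e1, X_11=(-5, 5)
t=11: X=(-5, 5), d=2 → +e2, X_12=(-5, 6)
t=12: X=(-5, 6), d=2 → +e2, X_13=(-5, 7)
t=13: X=(-5, 7), d=1 → -e1, X_14=(-6, 7)
t=14: X=(-6, 7), d=1 → -e1, X_15=(-7, 7)
t=15: X=(-7, 7), d=2 → +e2, X_16=(-7, 8)
t=16: X=(-7, 8), d=1 → -e1, X_17=(-8, 8)

(-8, 8)


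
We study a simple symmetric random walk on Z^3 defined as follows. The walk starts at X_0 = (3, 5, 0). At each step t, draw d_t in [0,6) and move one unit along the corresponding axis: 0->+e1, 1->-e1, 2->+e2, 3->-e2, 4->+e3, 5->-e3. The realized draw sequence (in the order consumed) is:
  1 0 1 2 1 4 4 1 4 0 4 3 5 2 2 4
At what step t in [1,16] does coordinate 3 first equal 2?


t=0: X=(3, 5, 0), d=1 → -e1, X_1=(2, 5, 0)
t=1: X=(2, 5, 0), d=0 → +e1, X_2=(3, 5, 0)
t=2: X=(3, 5, 0), d=1 → -e1, X_3=(2, 5, 0)
t=3: X=(2, 5, 0), d=2 → +e2, X_4=(2, 6, 0)
t=4: X=(2, 6, 0), d=1 → -e1, X_5=(1, 6, 0)
t=5: X=(1, 6, 0), d=4 → +e3, X_6=(1, 6, 1)
t=6: X=(1, 6, 1), d=4 → +e3, X_7=(1, 6, 2)
t=7: X=(1, 6, 2), d=1 → -e1, X_8=(0, 6, 2)
t=8: X=(0, 6, 2), d=4 → +e3, X_9=(0, 6, 3)
t=9: X=(0, 6, 3), d=0 → +e1, X_10=(1, 6, 3)
t=10: X=(1, 6, 3), d=4 → +e3, X_11=(1, 6, 4)
t=11: X=(1, 6, 4), d=3 → -e2, X_12=(1, 5, 4)
t=12: X=(1, 5, 4), d=5 → -e3, X_13=(1, 5, 3)
t=13: X=(1, 5, 3), d=2 → +e2, X_14=(1, 6, 3)
t=14: X=(1, 6, 3), d=2 → +e2, X_15=(1, 7, 3)
t=15: X=(1, 7, 3), d=4 → +e3, X_16=(1, 7, 4)

7


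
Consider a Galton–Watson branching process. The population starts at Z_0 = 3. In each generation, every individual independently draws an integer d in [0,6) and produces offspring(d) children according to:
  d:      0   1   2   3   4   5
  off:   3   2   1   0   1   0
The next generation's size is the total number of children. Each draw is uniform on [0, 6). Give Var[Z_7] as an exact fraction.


2622147617663/26121388032

Outcome values over d=0..5: [3, 2, 1, 0, 1, 0]
Σy = 7, Σy² = 15, M = 6
μ = 7/6 = 7/6,  σ² = 15/6 − (7/6)² = 41/36
V_0 = 0, E_0 = 3
V_1 = 41/36·E_0 + (7/6)²·V_0 = 41/12;  E_1 = 7/2
V_2 = 41/36·E_1 + (7/6)²·V_1 = 3731/432;  E_2 = 49/12
V_3 = 41/36·E_2 + (7/6)²·V_2 = 255143/15552;  E_3 = 343/72
V_4 = 41/36·E_3 + (7/6)²·V_3 = 15539615/559872;  E_4 = 2401/432
V_5 = 41/36·E_4 + (7/6)²·V_4 = 889020671/20155392;  E_5 = 16807/2592
V_6 = 41/36·E_5 + (7/6)²·V_5 = 48920353391/725594112;  E_6 = 117649/15552
V_7 = 41/36·E_6 + (7/6)²·V_6 = 2622147617663/26121388032;  E_7 = 823543/93312


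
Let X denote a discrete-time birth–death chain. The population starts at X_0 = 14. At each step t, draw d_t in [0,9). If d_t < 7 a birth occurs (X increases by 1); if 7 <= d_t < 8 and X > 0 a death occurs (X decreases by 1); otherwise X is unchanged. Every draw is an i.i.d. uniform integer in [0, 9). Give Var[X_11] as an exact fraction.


X can drop by at most 1 per step and X_0 = 14 > T = 11, so X_t >= 14 − t >= 3 > 0 for every t <= 11: the floor at 0 (the 'and X > 0' condition) never binds. Hence X_11 = X_0 + Σ_{t<11} Y_t with i.i.d. increments Y_t = y(d_t) ∈ {+1, −1, 0}.
Outcome values over d=0..8: [1, 1, 1, 1, 1, 1, 1, -1, 0]
Σy = 6, Σy² = 8, M = 9
μ = 6/9 = 2/3,  σ² = 8/9 − (2/3)² = 4/9
Independent increments: Var[X_11] = 11·σ² = 11·(4/9) = 44/9

44/9


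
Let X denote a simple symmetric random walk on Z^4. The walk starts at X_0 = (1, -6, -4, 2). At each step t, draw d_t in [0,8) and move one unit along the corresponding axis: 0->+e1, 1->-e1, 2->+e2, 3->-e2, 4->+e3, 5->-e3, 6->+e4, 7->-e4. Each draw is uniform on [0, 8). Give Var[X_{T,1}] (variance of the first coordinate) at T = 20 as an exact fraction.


Outcome values over d=0..7: [1, -1, 0, 0, 0, 0, 0, 0]
Σy = 0, Σy² = 2, M = 8
μ = 0/8 = 0,  σ² = 2/8 − (0)² = 1/4
Independent increments: Var[X_20] = 20·σ² = 20·(1/4) = 5

5


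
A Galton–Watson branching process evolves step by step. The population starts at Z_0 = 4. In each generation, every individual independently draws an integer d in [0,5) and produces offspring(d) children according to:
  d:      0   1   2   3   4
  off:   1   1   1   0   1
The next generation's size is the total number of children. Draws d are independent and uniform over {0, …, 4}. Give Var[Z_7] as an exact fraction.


4046258176/6103515625

Outcome values over d=0..4: [1, 1, 1, 0, 1]
Σy = 4, Σy² = 4, M = 5
μ = 4/5 = 4/5,  σ² = 4/5 − (4/5)² = 4/25
V_0 = 0, E_0 = 4
V_1 = 4/25·E_0 + (4/5)²·V_0 = 16/25;  E_1 = 16/5
V_2 = 4/25·E_1 + (4/5)²·V_1 = 576/625;  E_2 = 64/25
V_3 = 4/25·E_2 + (4/5)²·V_2 = 15616/15625;  E_3 = 256/125
V_4 = 4/25·E_3 + (4/5)²·V_3 = 377856/390625;  E_4 = 1024/625
V_5 = 4/25·E_4 + (4/5)²·V_4 = 8605696/9765625;  E_5 = 4096/3125
V_6 = 4/25·E_5 + (4/5)²·V_5 = 188891136/244140625;  E_6 = 16384/15625
V_7 = 4/25·E_6 + (4/5)²·V_6 = 4046258176/6103515625;  E_7 = 65536/78125


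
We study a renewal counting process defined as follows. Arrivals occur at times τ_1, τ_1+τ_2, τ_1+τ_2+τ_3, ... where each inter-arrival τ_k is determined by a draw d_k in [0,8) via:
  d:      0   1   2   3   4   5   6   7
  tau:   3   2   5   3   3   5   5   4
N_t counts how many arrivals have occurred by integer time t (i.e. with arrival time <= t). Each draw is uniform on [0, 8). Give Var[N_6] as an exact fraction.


54239/262144

Inter-arrival values over d=0..7: [3, 2, 5, 3, 3, 5, 5, 4]
Each d has probability 1/8, so the pmf of τ is: f(2) = 1/8, f(3) = 3/8, f(4) = 1/8, f(5) = 3/8
Let p_n(j) = P(N_n = j), with p_0 = [1]. Condition on τ_1: p_n(0) = P(τ > n), and for j >= 1, p_n(j) = Σ_{k<=n} f(k)·p_{n−k}(j−1)
p_1 = [1]  (j = 0)
p_2 = [7/8, 1/8]  (j = 0..1)
p_3 = [1/2, 1/2]  (j = 0..1)
p_4 = [3/8, 39/64, 1/64]  (j = 0..2)
p_5 = [0, 57/64, 7/64]  (j = 0..2)
p_6 = [0, 23/32, 143/512, 1/512]  (j = 0..3)
E[N_6] = Σ j·p_6(j) = 657/512;  E[N_6²] = Σ j²·p_6(j) = 949/512
Var[N_6] = 949/512 − (657/512)² = 54239/262144


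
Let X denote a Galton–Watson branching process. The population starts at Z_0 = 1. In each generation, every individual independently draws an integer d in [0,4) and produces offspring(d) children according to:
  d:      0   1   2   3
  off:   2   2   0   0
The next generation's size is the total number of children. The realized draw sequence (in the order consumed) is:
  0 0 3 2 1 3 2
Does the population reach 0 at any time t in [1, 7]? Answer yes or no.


yes

gen 0: Z_0=1, draws=[0], offspring=[2], Z_1=2
gen 1: Z_1=2, draws=[0, 3], offspring=[2, 0], Z_2=2
gen 2: Z_2=2, draws=[2, 1], offspring=[0, 2], Z_3=2
gen 3: Z_3=2, draws=[3, 2], offspring=[0, 0], Z_4=0
gen 4: Z_4=0, draws=[], offspring=[], Z_5=0
gen 5: Z_5=0, draws=[], offspring=[], Z_6=0
gen 6: Z_6=0, draws=[], offspring=[], Z_7=0


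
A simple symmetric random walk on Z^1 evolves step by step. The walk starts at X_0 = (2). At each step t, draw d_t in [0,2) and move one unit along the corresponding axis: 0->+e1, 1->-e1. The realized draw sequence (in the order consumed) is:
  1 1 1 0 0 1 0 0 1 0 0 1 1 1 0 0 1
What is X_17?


(1)

t=0: X=(2), d=1 → -e1, X_1=(1)
t=1: X=(1), d=1 → -e1, X_2=(0)
t=2: X=(0), d=1 → -e1, X_3=(-1)
t=3: X=(-1), d=0 → +e1, X_4=(0)
t=4: X=(0), d=0 → +e1, X_5=(1)
t=5: X=(1), d=1 → -e1, X_6=(0)
t=6: X=(0), d=0 → +e1, X_7=(1)
t=7: X=(1), d=0 → +e1, X_8=(2)
t=8: X=(2), d=1 → -e1, X_9=(1)
t=9: X=(1), d=0 → +e1, X_10=(2)
t=10: X=(2), d=0 → +e1, X_11=(3)
t=11: X=(3), d=1 → -e1, X_12=(2)
t=12: X=(2), d=1 → -e1, X_13=(1)
t=13: X=(1), d=1 → -e1, X_14=(0)
t=14: X=(0), d=0 → +e1, X_15=(1)
t=15: X=(1), d=0 → +e1, X_16=(2)
t=16: X=(2), d=1 → -e1, X_17=(1)


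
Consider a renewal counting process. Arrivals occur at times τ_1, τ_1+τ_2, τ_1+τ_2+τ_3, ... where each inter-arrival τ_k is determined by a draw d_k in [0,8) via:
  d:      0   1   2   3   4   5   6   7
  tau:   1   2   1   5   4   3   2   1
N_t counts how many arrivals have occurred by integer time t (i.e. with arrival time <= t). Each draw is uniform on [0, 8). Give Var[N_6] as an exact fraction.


73315362303/68719476736

Inter-arrival values over d=0..7: [1, 2, 1, 5, 4, 3, 2, 1]
Each d has probability 1/8, so the pmf of τ is: f(1) = 3/8, f(2) = 1/4, f(3) = 1/8, f(4) = 1/8, f(5) = 1/8
Let p_n(j) = P(N_n = j), with p_0 = [1]. Condition on τ_1: p_n(0) = P(τ > n), and for j >= 1, p_n(j) = Σ_{k<=n} f(k)·p_{n−k}(j−1)
p_1 = [5/8, 3/8]  (j = 0..1)
p_2 = [3/8, 31/64, 9/64]  (j = 0..2)
p_3 = [1/4, 27/64, 141/512, 27/512]  (j = 0..3)
p_4 = [1/8, 25/64, 167/512, 567/4096, 81/4096]  (j = 0..4)
p_5 = [0, 23/64, 23/64, 855/4096, 2133/32768, 243/32768]  (j = 0..5)
p_6 = [0, 3/16, 201/512, 1099/4096, 3915/32768, 7695/262144, 729/262144]  (j = 0..6)
E[N_6] = Σ j·p_6(j) = 634113/262144;  E[N_6²] = Σ j²·p_6(j) = 1813563/262144
Var[N_6] = 1813563/262144 − (634113/262144)² = 73315362303/68719476736


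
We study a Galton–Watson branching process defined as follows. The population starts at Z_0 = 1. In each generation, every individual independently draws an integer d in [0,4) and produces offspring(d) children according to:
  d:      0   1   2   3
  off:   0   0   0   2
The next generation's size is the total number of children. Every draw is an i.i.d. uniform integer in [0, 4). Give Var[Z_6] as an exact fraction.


189/4096

Outcome values over d=0..3: [0, 0, 0, 2]
Σy = 2, Σy² = 4, M = 4
μ = 2/4 = 1/2,  σ² = 4/4 − (1/2)² = 3/4
V_0 = 0, E_0 = 1
V_1 = 3/4·E_0 + (1/2)²·V_0 = 3/4;  E_1 = 1/2
V_2 = 3/4·E_1 + (1/2)²·V_1 = 9/16;  E_2 = 1/4
V_3 = 3/4·E_2 + (1/2)²·V_2 = 21/64;  E_3 = 1/8
V_4 = 3/4·E_3 + (1/2)²·V_3 = 45/256;  E_4 = 1/16
V_5 = 3/4·E_4 + (1/2)²·V_4 = 93/1024;  E_5 = 1/32
V_6 = 3/4·E_5 + (1/2)²·V_5 = 189/4096;  E_6 = 1/64


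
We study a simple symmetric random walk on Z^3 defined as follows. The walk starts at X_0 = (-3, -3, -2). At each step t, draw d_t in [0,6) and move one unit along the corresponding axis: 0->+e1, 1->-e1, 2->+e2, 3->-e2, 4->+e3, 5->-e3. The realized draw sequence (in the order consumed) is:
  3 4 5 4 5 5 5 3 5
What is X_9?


(-3, -5, -5)

t=0: X=(-3, -3, -2), d=3 → -e2, X_1=(-3, -4, -2)
t=1: X=(-3, -4, -2), d=4 → +e3, X_2=(-3, -4, -1)
t=2: X=(-3, -4, -1), d=5 → -e3, X_3=(-3, -4, -2)
t=3: X=(-3, -4, -2), d=4 → +e3, X_4=(-3, -4, -1)
t=4: X=(-3, -4, -1), d=5 → -e3, X_5=(-3, -4, -2)
t=5: X=(-3, -4, -2), d=5 → -e3, X_6=(-3, -4, -3)
t=6: X=(-3, -4, -3), d=5 → -e3, X_7=(-3, -4, -4)
t=7: X=(-3, -4, -4), d=3 → -e2, X_8=(-3, -5, -4)
t=8: X=(-3, -5, -4), d=5 → -e3, X_9=(-3, -5, -5)


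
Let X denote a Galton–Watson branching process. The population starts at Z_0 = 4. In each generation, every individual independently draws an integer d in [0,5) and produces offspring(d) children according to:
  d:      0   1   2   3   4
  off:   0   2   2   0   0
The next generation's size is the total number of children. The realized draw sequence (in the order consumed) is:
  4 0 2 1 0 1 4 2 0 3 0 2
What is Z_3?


gen 0: Z_0=4, draws=[4, 0, 2, 1], offspring=[0, 0, 2, 2], Z_1=4
gen 1: Z_1=4, draws=[0, 1, 4, 2], offspring=[0, 2, 0, 2], Z_2=4
gen 2: Z_2=4, draws=[0, 3, 0, 2], offspring=[0, 0, 0, 2], Z_3=2

2


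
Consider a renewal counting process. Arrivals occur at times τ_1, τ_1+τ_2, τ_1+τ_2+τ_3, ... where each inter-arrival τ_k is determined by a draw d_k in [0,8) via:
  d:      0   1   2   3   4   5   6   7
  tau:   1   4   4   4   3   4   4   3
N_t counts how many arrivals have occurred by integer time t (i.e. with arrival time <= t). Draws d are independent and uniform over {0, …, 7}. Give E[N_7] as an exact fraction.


Inter-arrival values over d=0..7: [1, 4, 4, 4, 3, 4, 4, 3]
Each d has probability 1/8, so the pmf of τ is: f(1) = 1/8, f(3) = 1/4, f(4) = 5/8
Renewal equation for m(n) = E[N_n]: condition on τ_1 = k (if k <= n, one arrival plus a fresh copy on the remaining n−k steps): m(n) = F(n) + Σ_{k<=n} f(k)·m(n−k), where F(n) = P(τ <= n) and m(0) = 0
m(1) = F(1) = 1/8
m(2) = F(2) + f(1)·m(1) = 1/8 + 1/8·1/8 = 9/64
m(3) = F(3) + f(1)·m(2) = 3/8 + 1/8·9/64 = 201/512
m(4) = F(4) + f(1)·m(3) + f(3)·m(1) = 1 + 1/8·201/512 + 1/4·1/8 = 4425/4096
m(5) = F(5) + f(1)·m(4) + f(3)·m(2) + f(4)·m(1) = 1 + 1/8·4425/4096 + 1/4·9/64 + 5/8·1/8 = 40905/32768
m(6) = F(6) + f(1)·m(5) + f(3)·m(3) + f(4)·m(2) = 1 + 1/8·40905/32768 + 1/4·201/512 + 5/8·9/64 = 351817/262144
m(7) = F(7) + f(1)·m(6) + f(3)·m(4) + f(4)·m(3) = 1 + 1/8·351817/262144 + 1/4·4425/4096 + 5/8·201/512 = 3529929/2097152
E[N_7] = m(7) = 3529929/2097152

3529929/2097152


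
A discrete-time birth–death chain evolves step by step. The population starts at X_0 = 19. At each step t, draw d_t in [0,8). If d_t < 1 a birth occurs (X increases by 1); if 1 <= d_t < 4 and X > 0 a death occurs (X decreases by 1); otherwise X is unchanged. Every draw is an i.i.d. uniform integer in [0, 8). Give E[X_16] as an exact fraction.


X can drop by at most 1 per step and X_0 = 19 > T = 16, so X_t >= 19 − t >= 3 > 0 for every t <= 16: the floor at 0 (the 'and X > 0' condition) never binds. Hence X_16 = X_0 + Σ_{t<16} Y_t with i.i.d. increments Y_t = y(d_t) ∈ {+1, −1, 0}.
Outcome values over d=0..7: [1, -1, -1, -1, 0, 0, 0, 0]
Σy = -2, Σy² = 4, M = 8
μ = -2/8 = -1/4,  σ² = 4/8 − (-1/4)² = 7/16
E[X_16] = 19 + 16·(-1/4) = 15

15


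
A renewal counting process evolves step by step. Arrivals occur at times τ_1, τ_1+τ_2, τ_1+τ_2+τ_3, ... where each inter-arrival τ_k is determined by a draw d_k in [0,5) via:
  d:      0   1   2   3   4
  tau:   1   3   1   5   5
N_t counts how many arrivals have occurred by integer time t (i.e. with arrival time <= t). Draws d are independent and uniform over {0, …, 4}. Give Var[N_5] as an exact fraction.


7163956/9765625

Inter-arrival values over d=0..4: [1, 3, 1, 5, 5]
Each d has probability 1/5, so the pmf of τ is: f(1) = 2/5, f(3) = 1/5, f(5) = 2/5
Let p_n(j) = P(N_n = j), with p_0 = [1]. Condition on τ_1: p_n(0) = P(τ > n), and for j >= 1, p_n(j) = Σ_{k<=n} f(k)·p_{n−k}(j−1)
p_1 = [3/5, 2/5]  (j = 0..1)
p_2 = [3/5, 6/25, 4/25]  (j = 0..2)
p_3 = [2/5, 11/25, 12/125, 8/125]  (j = 0..3)
p_4 = [2/5, 7/25, 32/125, 24/625, 16/625]  (j = 0..4)
p_5 = [0, 17/25, 4/25, 84/625, 48/3125, 32/3125]  (j = 0..5)
E[N_5] = Σ j·p_5(j) = 4737/3125;  E[N_5²] = Σ j²·p_5(j) = 9473/3125
Var[N_5] = 9473/3125 − (4737/3125)² = 7163956/9765625


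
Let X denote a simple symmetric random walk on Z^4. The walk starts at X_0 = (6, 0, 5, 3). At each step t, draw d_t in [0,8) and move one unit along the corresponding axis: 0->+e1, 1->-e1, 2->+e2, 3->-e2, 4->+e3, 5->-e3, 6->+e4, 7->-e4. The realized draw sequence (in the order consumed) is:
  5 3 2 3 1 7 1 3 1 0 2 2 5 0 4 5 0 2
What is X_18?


t=0: X=(6, 0, 5, 3), d=5 → -e3, X_1=(6, 0, 4, 3)
t=1: X=(6, 0, 4, 3), d=3 → -e2, X_2=(6, -1, 4, 3)
t=2: X=(6, -1, 4, 3), d=2 → +e2, X_3=(6, 0, 4, 3)
t=3: X=(6, 0, 4, 3), d=3 → -e2, X_4=(6, -1, 4, 3)
t=4: X=(6, -1, 4, 3), d=1 → -e1, X_5=(5, -1, 4, 3)
t=5: X=(5, -1, 4, 3), d=7 → -e4, X_6=(5, -1, 4, 2)
t=6: X=(5, -1, 4, 2), d=1 → -e1, X_7=(4, -1, 4, 2)
t=7: X=(4, -1, 4, 2), d=3 → -e2, X_8=(4, -2, 4, 2)
t=8: X=(4, -2, 4, 2), d=1 → -e1, X_9=(3, -2, 4, 2)
t=9: X=(3, -2, 4, 2), d=0 → +e1, X_10=(4, -2, 4, 2)
t=10: X=(4, -2, 4, 2), d=2 → +e2, X_11=(4, -1, 4, 2)
t=11: X=(4, -1, 4, 2), d=2 → +e2, X_12=(4, 0, 4, 2)
t=12: X=(4, 0, 4, 2), d=5 → -e3, X_13=(4, 0, 3, 2)
t=13: X=(4, 0, 3, 2), d=0 → +e1, X_14=(5, 0, 3, 2)
t=14: X=(5, 0, 3, 2), d=4 → +e3, X_15=(5, 0, 4, 2)
t=15: X=(5, 0, 4, 2), d=5 → -e3, X_16=(5, 0, 3, 2)
t=16: X=(5, 0, 3, 2), d=0 → +e1, X_17=(6, 0, 3, 2)
t=17: X=(6, 0, 3, 2), d=2 → +e2, X_18=(6, 1, 3, 2)

(6, 1, 3, 2)


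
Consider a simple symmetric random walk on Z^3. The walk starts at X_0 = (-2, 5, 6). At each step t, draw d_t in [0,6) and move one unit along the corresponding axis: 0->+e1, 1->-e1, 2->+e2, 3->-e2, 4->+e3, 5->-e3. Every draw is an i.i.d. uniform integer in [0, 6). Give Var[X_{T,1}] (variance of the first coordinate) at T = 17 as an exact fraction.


Outcome values over d=0..5: [1, -1, 0, 0, 0, 0]
Σy = 0, Σy² = 2, M = 6
μ = 0/6 = 0,  σ² = 2/6 − (0)² = 1/3
Independent increments: Var[X_17] = 17·σ² = 17·(1/3) = 17/3

17/3


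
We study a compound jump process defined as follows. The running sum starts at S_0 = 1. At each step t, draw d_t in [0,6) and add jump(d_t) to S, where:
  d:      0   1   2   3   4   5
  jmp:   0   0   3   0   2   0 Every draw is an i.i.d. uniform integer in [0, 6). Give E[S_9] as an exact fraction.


Outcome values over d=0..5: [0, 0, 3, 0, 2, 0]
Σy = 5, Σy² = 13, M = 6
μ = 5/6 = 5/6,  σ² = 13/6 − (5/6)² = 53/36
E[S_9] = 1 + 9·(5/6) = 17/2

17/2


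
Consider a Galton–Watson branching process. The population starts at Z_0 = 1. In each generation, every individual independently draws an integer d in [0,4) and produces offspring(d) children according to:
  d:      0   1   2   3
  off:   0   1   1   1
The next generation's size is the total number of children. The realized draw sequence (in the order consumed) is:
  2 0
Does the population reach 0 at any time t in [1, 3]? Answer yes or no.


gen 0: Z_0=1, draws=[2], offspring=[1], Z_1=1
gen 1: Z_1=1, draws=[0], offspring=[0], Z_2=0
gen 2: Z_2=0, draws=[], offspring=[], Z_3=0

yes


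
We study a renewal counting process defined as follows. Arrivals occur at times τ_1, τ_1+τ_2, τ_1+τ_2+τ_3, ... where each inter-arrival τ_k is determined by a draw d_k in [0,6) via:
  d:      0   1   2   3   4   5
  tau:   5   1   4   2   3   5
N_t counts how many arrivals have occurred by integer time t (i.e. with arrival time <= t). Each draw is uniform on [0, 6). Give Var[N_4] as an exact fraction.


Inter-arrival values over d=0..5: [5, 1, 4, 2, 3, 5]
Each d has probability 1/6, so the pmf of τ is: f(1) = 1/6, f(2) = 1/6, f(3) = 1/6, f(4) = 1/6, f(5) = 1/3
Let p_n(j) = P(N_n = j), with p_0 = [1]. Condition on τ_1: p_n(0) = P(τ > n), and for j >= 1, p_n(j) = Σ_{k<=n} f(k)·p_{n−k}(j−1)
p_1 = [5/6, 1/6]  (j = 0..1)
p_2 = [2/3, 11/36, 1/36]  (j = 0..2)
p_3 = [1/2, 5/12, 17/216, 1/216]  (j = 0..3)
p_4 = [1/3, 1/2, 4/27, 23/1296, 1/1296]  (j = 0..4)
E[N_4] = Σ j·p_4(j) = 1105/1296;  E[N_4²] = Σ j²·p_4(j) = 1639/1296
Var[N_4] = 1639/1296 − (1105/1296)² = 903119/1679616

903119/1679616


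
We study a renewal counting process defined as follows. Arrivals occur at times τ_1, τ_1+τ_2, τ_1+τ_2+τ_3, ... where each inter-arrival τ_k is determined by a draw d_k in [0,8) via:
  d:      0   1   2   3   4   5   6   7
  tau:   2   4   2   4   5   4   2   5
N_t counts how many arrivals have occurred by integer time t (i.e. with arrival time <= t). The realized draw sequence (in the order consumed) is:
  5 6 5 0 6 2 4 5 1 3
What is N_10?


3

draw d_1=5: τ_1=4, arrival time A_1=4
draw d_2=6: τ_2=2, arrival time A_2=6
draw d_3=5: τ_3=4, arrival time A_3=10
draw d_4=0: τ_4=2, arrival time A_4=12
draw d_5=6: τ_5=2, arrival time A_5=14
draw d_6=2: τ_6=2, arrival time A_6=16
draw d_7=4: τ_7=5, arrival time A_7=21
draw d_8=5: τ_8=4, arrival time A_8=25
draw d_9=1: τ_9=4, arrival time A_9=29
draw d_10=3: τ_10=4, arrival time A_10=33
N_t over t=0..10: 0:0 1:0 2:0 3:0 4:1 5:1 6:2 7:2 8:2 9:2 10:3


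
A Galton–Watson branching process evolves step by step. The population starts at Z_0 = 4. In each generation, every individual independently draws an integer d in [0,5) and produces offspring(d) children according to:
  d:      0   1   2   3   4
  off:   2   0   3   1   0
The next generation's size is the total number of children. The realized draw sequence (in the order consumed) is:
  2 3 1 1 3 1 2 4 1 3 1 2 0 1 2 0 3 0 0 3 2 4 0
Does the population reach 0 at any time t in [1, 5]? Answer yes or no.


gen 0: Z_0=4, draws=[2, 3, 1, 1], offspring=[3, 1, 0, 0], Z_1=4
gen 1: Z_1=4, draws=[3, 1, 2, 4], offspring=[1, 0, 3, 0], Z_2=4
gen 2: Z_2=4, draws=[1, 3, 1, 2], offspring=[0, 1, 0, 3], Z_3=4
gen 3: Z_3=4, draws=[0, 1, 2, 0], offspring=[2, 0, 3, 2], Z_4=7
gen 4: Z_4=7, draws=[3, 0, 0, 3, 2, 4, 0], offspring=[1, 2, 2, 1, 3, 0, 2], Z_5=11

no
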